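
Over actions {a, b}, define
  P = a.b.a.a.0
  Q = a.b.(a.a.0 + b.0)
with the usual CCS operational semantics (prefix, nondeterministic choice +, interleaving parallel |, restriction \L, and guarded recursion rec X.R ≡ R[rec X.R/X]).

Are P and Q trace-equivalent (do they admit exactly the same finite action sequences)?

P's transition system — 5 states:
  m0 = a.b.a.a.0 :: -a-> m1
  m1 = b.a.a.0 :: -b-> m2
  m2 = a.a.0 :: -a-> m3
  m3 = a.0 :: -a-> m4
  m4 = 0 :: ∅
Q's transition system — 5 states:
  n0 = a.b.(a.a.0 + b.0) :: -a-> n1
  n1 = b.(a.a.0 + b.0) :: -b-> n2
  n2 = a.a.0 + b.0 :: -a-> n3, -b-> n4
  n3 = a.0 :: -a-> n4
  n4 = 0 :: ∅
Trace ⟨abb⟩ through Q, begin at {n0}:
  step 1 (a): {n1}
  step 2 (b): {n2}
  step 3 (b): {n4}
  — Q admits the full trace.
Trace ⟨abb⟩ through P, begin at {m0}:
  step 1 (a): {m1}
  step 2 (b): {m2}
  step 3 (b): no successor for P

NO — witness ⟨abb⟩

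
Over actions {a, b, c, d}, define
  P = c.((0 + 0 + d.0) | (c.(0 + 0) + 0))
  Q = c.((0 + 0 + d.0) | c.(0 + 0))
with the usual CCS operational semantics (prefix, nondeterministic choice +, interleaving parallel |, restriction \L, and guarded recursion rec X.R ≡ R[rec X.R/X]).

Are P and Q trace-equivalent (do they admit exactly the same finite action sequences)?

trace-equivalent

Reachable graph of P (5 states):
  u0 = c.((0 + 0 + d.0) | (c.(0 + 0) + 0)) | =c=> u1
  u1 = (0 + 0 + d.0) | (c.(0 + 0) + 0) | =c=> u2, =d=> u3
  u2 = (0 + 0 + d.0) | (0 + 0) | =d=> u4
  u3 = 0 | (c.(0 + 0) + 0) | =c=> u4
  u4 = 0 | (0 + 0) | ∅
Reachable graph of Q (5 states):
  v0 = c.((0 + 0 + d.0) | c.(0 + 0)) | =c=> v1
  v1 = (0 + 0 + d.0) | c.(0 + 0) | =c=> v2, =d=> v3
  v2 = (0 + 0 + d.0) | (0 + 0) | =d=> v4
  v3 = 0 | c.(0 + 0) | =c=> v4
  v4 = 0 | (0 + 0) | ∅
Bisimilarity quotient blocks:
  B0 = {u0, v0}
  B1 = {u1, v1}
  B2 = {u3, v3}
  B3 = {u4, v4}
  B4 = {u2, v2}
u0 ∈ B0, v0 ∈ B0 → same block
Bisimilar ⇒ trace-equivalent.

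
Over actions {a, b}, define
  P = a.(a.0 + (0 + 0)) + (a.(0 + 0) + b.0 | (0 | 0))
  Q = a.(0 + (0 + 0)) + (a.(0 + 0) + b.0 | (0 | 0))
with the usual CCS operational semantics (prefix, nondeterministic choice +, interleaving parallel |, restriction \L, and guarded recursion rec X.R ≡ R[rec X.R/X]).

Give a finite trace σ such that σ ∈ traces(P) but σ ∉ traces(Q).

aa

P's transition system — 5 states:
  s0 = a.(a.0 + (0 + 0)) + (a.(0 + 0) + b.0 | (0 | 0)) has moves =a=> s1, =a=> s2, =b=> s3
  s1 = 0 + 0 has moves ∅
  s2 = a.0 + (0 + 0) has moves =a=> s4
  s3 = 0 | (0 | 0) has moves ∅
  s4 = 0 has moves ∅
Q's transition system — 4 states:
  t0 = a.(0 + (0 + 0)) + (a.(0 + 0) + b.0 | (0 | 0)) has moves =a=> t1, =a=> t2, =b=> t3
  t1 = 0 + (0 + 0) has moves ∅
  t2 = 0 + 0 has moves ∅
  t3 = 0 | (0 | 0) has moves ∅
Executing aa from P (initial set {s0}):
  after a @ step 1: {s1, s2}
  after a @ step 2: {s4}
  P completes σ.
Executing aa from Q (initial set {t0}):
  after a @ step 1: {t1, t2}
  after a @ step 2: ∅ (Q stuck)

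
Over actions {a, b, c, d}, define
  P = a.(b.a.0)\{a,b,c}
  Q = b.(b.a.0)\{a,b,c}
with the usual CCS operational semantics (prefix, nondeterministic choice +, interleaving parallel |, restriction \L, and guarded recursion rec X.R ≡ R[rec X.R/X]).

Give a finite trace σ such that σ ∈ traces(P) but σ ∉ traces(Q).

a

P's transition system — 2 states:
  p0 = a.(b.a.0)\{a,b,c} | --a--▸ p1
  p1 = (b.a.0)\{a,b,c} | ∅
Q's transition system — 2 states:
  q0 = b.(b.a.0)\{a,b,c} | --b--▸ q1
  q1 = (b.a.0)\{a,b,c} | ∅
Executing a from P (initial set {p0}):
  step 1 (a): {p1}
  ✓ P
Executing a from Q (initial set {q0}):
  step 1 (a): no successor for Q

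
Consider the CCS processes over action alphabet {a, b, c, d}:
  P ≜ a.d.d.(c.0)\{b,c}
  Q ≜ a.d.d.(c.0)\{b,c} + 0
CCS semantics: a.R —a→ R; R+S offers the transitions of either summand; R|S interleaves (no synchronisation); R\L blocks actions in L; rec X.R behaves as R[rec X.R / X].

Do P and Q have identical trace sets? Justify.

traces(P) = traces(Q)

Reachable graph of P (4 states):
  s0 = a.d.d.(c.0)\{b,c} :: --a--▸ s1
  s1 = d.d.(c.0)\{b,c} :: --d--▸ s2
  s2 = d.(c.0)\{b,c} :: --d--▸ s3
  s3 = (c.0)\{b,c} :: stopped
Reachable graph of Q (4 states):
  t0 = a.d.d.(c.0)\{b,c} + 0 :: --a--▸ t1
  t1 = d.d.(c.0)\{b,c} :: --d--▸ t2
  t2 = d.(c.0)\{b,c} :: --d--▸ t3
  t3 = (c.0)\{b,c} :: stopped
Coarsest stable partition (strong bisimilarity classes):
  B0 = {s0, t0}
  B1 = {s1, t1}
  B2 = {s2, t2}
  B3 = {s3, t3}
s0 ∈ B0, t0 ∈ B0 → same block
Bisimilar ⇒ trace-equivalent.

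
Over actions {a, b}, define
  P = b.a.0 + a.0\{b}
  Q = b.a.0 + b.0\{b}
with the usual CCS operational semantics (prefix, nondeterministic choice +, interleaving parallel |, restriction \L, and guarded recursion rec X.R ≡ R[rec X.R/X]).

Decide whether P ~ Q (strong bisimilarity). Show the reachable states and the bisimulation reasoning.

P's transition system — 4 states:
  m0 = b.a.0 + a.0\{b} | —a→ m1, —b→ m2
  m1 = 0\{b} | stopped
  m2 = a.0 | —a→ m3
  m3 = 0 | stopped
Q's transition system — 4 states:
  n0 = b.a.0 + b.0\{b} | —b→ n1, —b→ n2
  n1 = 0\{b} | stopped
  n2 = a.0 | —a→ n3
  n3 = 0 | stopped
Coarsest stable partition (strong bisimilarity classes):
  B0 = {m0}
  B1 = {m2, n2}
  B2 = {m1, m3, n1, n3}
  B3 = {n0}
m0 ∈ B0, n0 ∈ B3 → different blocks

P ≁ Q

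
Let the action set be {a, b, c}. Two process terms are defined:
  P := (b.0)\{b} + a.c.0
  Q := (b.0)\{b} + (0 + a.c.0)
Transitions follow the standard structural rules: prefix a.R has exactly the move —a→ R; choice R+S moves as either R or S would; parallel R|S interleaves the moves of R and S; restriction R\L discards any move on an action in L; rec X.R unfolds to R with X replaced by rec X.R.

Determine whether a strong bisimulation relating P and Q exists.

P's transition system — 3 states:
  m0 = (b.0)\{b} + a.c.0 | --a--▸ m1
  m1 = c.0 | --c--▸ m2
  m2 = 0 | ∅
Q's transition system — 3 states:
  n0 = (b.0)\{b} + (0 + a.c.0) | --a--▸ n1
  n1 = c.0 | --c--▸ n2
  n2 = 0 | ∅
Coarsest stable partition (strong bisimilarity classes):
  B0 = {m0, n0}
  B1 = {m1, n1}
  B2 = {m2, n2}
m0 ∈ B0, n0 ∈ B0 → same block

YES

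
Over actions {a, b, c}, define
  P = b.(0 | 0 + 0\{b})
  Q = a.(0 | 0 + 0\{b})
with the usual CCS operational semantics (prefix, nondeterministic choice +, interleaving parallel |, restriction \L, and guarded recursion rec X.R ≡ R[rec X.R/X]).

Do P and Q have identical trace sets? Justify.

NO — witness ⟨b⟩

P's transition system — 2 states:
  p0 = b.(0 | 0 + 0\{b}) ⊢ --b--▸ p1
  p1 = 0 | 0 + 0\{b} ⊢ ∅
Q's transition system — 2 states:
  q0 = a.(0 | 0 + 0\{b}) ⊢ --a--▸ q1
  q1 = 0 | 0 + 0\{b} ⊢ ∅
Run σ = ⟨b⟩ on P: start {p0}
  step 1 (b): {p1}
  ✓ P
Run σ = ⟨b⟩ on Q: start {q0}
  step 1 (b): no successor for Q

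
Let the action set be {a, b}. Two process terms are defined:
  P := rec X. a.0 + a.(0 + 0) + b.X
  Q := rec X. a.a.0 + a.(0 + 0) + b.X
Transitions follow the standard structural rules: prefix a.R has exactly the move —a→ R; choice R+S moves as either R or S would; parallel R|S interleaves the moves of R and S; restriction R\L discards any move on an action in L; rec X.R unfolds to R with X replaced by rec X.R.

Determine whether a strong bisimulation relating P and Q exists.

NO

P's transition system — 3 states:
  p0 = rec X. a.0 + a.(0 + 0) + b.X → -a-> p1, -a-> p2, -b-> p0
  p1 = 0 → (no moves)
  p2 = 0 + 0 → (no moves)
Q's transition system — 4 states:
  q0 = rec X. a.a.0 + a.(0 + 0) + b.X → -a-> q1, -a-> q2, -b-> q0
  q1 = 0 + 0 → (no moves)
  q2 = a.0 → -a-> q3
  q3 = 0 → (no moves)
Partition-refinement fixed point:
  B0 = {p0}
  B1 = {p1, p2, q1, q3}
  B2 = {q0}
  B3 = {q2}
p0 ∈ B0, q0 ∈ B2 → different blocks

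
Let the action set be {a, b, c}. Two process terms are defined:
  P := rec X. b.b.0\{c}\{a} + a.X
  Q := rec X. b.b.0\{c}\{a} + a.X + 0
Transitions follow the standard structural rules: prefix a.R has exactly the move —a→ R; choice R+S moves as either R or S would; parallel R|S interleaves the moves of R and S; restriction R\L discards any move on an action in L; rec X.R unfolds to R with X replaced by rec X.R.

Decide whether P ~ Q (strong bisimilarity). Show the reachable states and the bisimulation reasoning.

YES

P's transition system — 3 states:
  u0 = rec X. b.b.0\{c}\{a} + a.X has moves -a-> u0, -b-> u1
  u1 = b.0\{c}\{a} has moves -b-> u2
  u2 = 0\{c}\{a} has moves deadlocked
Q's transition system — 3 states:
  v0 = rec X. b.b.0\{c}\{a} + a.X + 0 has moves -a-> v0, -b-> v1
  v1 = b.0\{c}\{a} has moves -b-> v2
  v2 = 0\{c}\{a} has moves deadlocked
Partition-refinement fixed point:
  B0 = {u0, v0}
  B1 = {u1, v1}
  B2 = {u2, v2}
u0 ∈ B0, v0 ∈ B0 → same block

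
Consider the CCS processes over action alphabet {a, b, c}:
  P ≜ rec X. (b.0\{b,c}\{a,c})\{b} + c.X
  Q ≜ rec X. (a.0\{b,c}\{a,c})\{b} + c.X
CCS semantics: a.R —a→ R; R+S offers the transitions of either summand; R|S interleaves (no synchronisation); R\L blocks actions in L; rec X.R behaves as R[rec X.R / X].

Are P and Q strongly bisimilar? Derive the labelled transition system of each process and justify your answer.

P ≁ Q

P's transition system — 1 states:
  s0 = rec X. (b.0\{b,c}\{a,c})\{b} + c.X ⊢ -c-> s0
Q's transition system — 2 states:
  t0 = rec X. (a.0\{b,c}\{a,c})\{b} + c.X ⊢ -a-> t1, -c-> t0
  t1 = 0\{b,c}\{a,c}\{b} ⊢ stopped
Coarsest stable partition (strong bisimilarity classes):
  B0 = {s0}
  B1 = {t0}
  B2 = {t1}
s0 ∈ B0, t0 ∈ B1 → different blocks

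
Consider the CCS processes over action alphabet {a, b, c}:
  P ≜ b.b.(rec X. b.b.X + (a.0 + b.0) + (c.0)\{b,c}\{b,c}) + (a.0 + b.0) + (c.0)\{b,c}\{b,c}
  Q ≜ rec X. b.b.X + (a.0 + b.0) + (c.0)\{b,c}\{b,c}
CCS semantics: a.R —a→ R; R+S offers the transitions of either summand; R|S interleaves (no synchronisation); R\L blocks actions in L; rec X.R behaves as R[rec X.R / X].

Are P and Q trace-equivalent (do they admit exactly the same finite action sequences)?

Reachable graph of P (4 states):
  s0 = b.b.(rec X. b.b.X + (a.0 + b.0) + (c.0)\{b,c}\{b,c}) + (a.0 + b.0) + (c.0)\{b,c}\{b,c} ⊢ —a→ s1, —b→ s1, —b→ s2
  s1 = 0 ⊢ ·
  s2 = b.(rec X. b.b.X + (a.0 + b.0) + (c.0)\{b,c}\{b,c}) ⊢ —b→ s3
  s3 = rec X. b.b.X + (a.0 + b.0) + (c.0)\{b,c}\{b,c} ⊢ —a→ s1, —b→ s1, —b→ s2
Reachable graph of Q (3 states):
  t0 = rec X. b.b.X + (a.0 + b.0) + (c.0)\{b,c}\{b,c} ⊢ —a→ t1, —b→ t1, —b→ t2
  t1 = 0 ⊢ ·
  t2 = b.(rec X. b.b.X + (a.0 + b.0) + (c.0)\{b,c}\{b,c}) ⊢ —b→ t0
Bisimilarity quotient blocks:
  B0 = {s0, s3, t0}
  B1 = {s2, t2}
  B2 = {s1, t1}
s0 ∈ B0, t0 ∈ B0 → same block
Bisimilar ⇒ trace-equivalent.

YES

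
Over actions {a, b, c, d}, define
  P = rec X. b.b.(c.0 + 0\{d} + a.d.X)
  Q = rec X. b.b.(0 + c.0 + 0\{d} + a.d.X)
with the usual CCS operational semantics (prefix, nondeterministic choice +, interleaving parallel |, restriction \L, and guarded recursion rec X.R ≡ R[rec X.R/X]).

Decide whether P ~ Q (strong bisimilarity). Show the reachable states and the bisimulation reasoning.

P ~ Q

Reachable graph of P (5 states):
  m0 = rec X. b.b.(c.0 + 0\{d} + a.d.X) :: ··b··> m1
  m1 = b.(c.0 + 0\{d} + a.d.(rec X. b.b.(c.0 + 0\{d} + a.d.X))) :: ··b··> m2
  m2 = c.0 + 0\{d} + a.d.(rec X. b.b.(c.0 + 0\{d} + a.d.X)) :: ··a··> m3, ··c··> m4
  m3 = d.(rec X. b.b.(c.0 + 0\{d} + a.d.X)) :: ··d··> m0
  m4 = 0 :: (no moves)
Reachable graph of Q (5 states):
  n0 = rec X. b.b.(0 + c.0 + 0\{d} + a.d.X) :: ··b··> n1
  n1 = b.(0 + c.0 + 0\{d} + a.d.(rec X. b.b.(0 + c.0 + 0\{d} + a.d.X))) :: ··b··> n2
  n2 = 0 + c.0 + 0\{d} + a.d.(rec X. b.b.(0 + c.0 + 0\{d} + a.d.X)) :: ··a··> n3, ··c··> n4
  n3 = d.(rec X. b.b.(0 + c.0 + 0\{d} + a.d.X)) :: ··d··> n0
  n4 = 0 :: (no moves)
Coarsest stable partition (strong bisimilarity classes):
  B0 = {m0, n0}
  B1 = {m1, n1}
  B2 = {m2, n2}
  B3 = {m3, n3}
  B4 = {m4, n4}
m0 ∈ B0, n0 ∈ B0 → same block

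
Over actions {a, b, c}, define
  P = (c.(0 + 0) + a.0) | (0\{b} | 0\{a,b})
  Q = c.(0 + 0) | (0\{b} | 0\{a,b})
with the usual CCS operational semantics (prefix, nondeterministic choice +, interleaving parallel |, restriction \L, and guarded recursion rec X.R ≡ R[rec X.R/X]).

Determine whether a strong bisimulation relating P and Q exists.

NO

Reachable graph of P (3 states):
  m0 = (c.(0 + 0) + a.0) | (0\{b} | 0\{a,b}) :: --a--▸ m1, --c--▸ m2
  m1 = 0 | (0\{b} | 0\{a,b}) :: ∅
  m2 = (0 + 0) | (0\{b} | 0\{a,b}) :: ∅
Reachable graph of Q (2 states):
  n0 = c.(0 + 0) | (0\{b} | 0\{a,b}) :: --c--▸ n1
  n1 = (0 + 0) | (0\{b} | 0\{a,b}) :: ∅
Coarsest stable partition (strong bisimilarity classes):
  B0 = {m0}
  B1 = {m1, m2, n1}
  B2 = {n0}
m0 ∈ B0, n0 ∈ B2 → different blocks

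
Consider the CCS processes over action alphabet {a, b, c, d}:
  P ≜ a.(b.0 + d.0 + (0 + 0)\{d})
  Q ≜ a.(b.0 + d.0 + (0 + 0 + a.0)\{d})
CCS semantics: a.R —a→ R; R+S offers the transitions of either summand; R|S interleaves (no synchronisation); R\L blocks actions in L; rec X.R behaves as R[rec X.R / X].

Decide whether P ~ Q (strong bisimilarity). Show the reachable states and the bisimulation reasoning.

not bisimilar

P's transition system — 3 states:
  s0 = a.(b.0 + d.0 + (0 + 0)\{d}) → -a-> s1
  s1 = b.0 + d.0 + (0 + 0)\{d} → -b-> s2, -d-> s2
  s2 = 0 → (no moves)
Q's transition system — 4 states:
  t0 = a.(b.0 + d.0 + (0 + 0 + a.0)\{d}) → -a-> t1
  t1 = b.0 + d.0 + (0 + 0 + a.0)\{d} → -a-> t2, -b-> t3, -d-> t3
  t2 = 0\{d} → (no moves)
  t3 = 0 → (no moves)
Partition-refinement fixed point:
  B0 = {s0}
  B1 = {s1}
  B2 = {s2, t2, t3}
  B3 = {t0}
  B4 = {t1}
s0 ∈ B0, t0 ∈ B3 → different blocks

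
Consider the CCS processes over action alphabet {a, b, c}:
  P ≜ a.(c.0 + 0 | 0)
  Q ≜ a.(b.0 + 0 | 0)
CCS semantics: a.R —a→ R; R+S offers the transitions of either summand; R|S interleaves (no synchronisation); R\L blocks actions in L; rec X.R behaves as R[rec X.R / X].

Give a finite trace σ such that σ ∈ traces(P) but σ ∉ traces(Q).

Reachable graph of P (3 states):
  s0 = a.(c.0 + 0 | 0) :: —a→ s1
  s1 = c.0 + 0 | 0 :: —c→ s2
  s2 = 0 :: ∅
Reachable graph of Q (3 states):
  t0 = a.(b.0 + 0 | 0) :: —a→ t1
  t1 = b.0 + 0 | 0 :: —b→ t2
  t2 = 0 :: ∅
Run σ = ⟨ac⟩ on P: start {s0}
  [1] a ⇒ {s1}
  [2] c ⇒ {s2}
  ✓ P
Run σ = ⟨ac⟩ on Q: start {t0}
  [1] a ⇒ {t1}
  [2] c ⇒ no successor for Q

ac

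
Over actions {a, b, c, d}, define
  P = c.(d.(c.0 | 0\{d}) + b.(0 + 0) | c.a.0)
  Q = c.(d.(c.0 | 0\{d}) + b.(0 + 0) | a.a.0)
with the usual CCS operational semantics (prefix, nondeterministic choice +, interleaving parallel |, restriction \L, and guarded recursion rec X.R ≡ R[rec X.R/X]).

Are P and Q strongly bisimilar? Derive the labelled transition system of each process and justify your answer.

LTS(P): 9 reachable states
  u0 = c.(d.(c.0 | 0\{d}) + b.(0 + 0) | c.a.0) :: --c--▸ u1
  u1 = d.(c.0 | 0\{d}) + b.(0 + 0) | c.a.0 :: --b--▸ u2, --c--▸ u3, --d--▸ u4
  u2 = (0 + 0) | c.a.0 :: --c--▸ u5
  u3 = b.(0 + 0) | a.0 :: --a--▸ u6, --b--▸ u5
  u4 = c.0 | 0\{d} :: --c--▸ u7
  u5 = (0 + 0) | a.0 :: --a--▸ u8
  u6 = b.(0 + 0) | 0 :: --b--▸ u8
  u7 = 0 | 0\{d} :: ·
  u8 = (0 + 0) | 0 :: ·
LTS(Q): 9 reachable states
  v0 = c.(d.(c.0 | 0\{d}) + b.(0 + 0) | a.a.0) :: --c--▸ v1
  v1 = d.(c.0 | 0\{d}) + b.(0 + 0) | a.a.0 :: --a--▸ v2, --b--▸ v3, --d--▸ v4
  v2 = b.(0 + 0) | a.0 :: --a--▸ v5, --b--▸ v6
  v3 = (0 + 0) | a.a.0 :: --a--▸ v6
  v4 = c.0 | 0\{d} :: --c--▸ v7
  v5 = b.(0 + 0) | 0 :: --b--▸ v8
  v6 = (0 + 0) | a.0 :: --a--▸ v8
  v7 = 0 | 0\{d} :: ·
  v8 = (0 + 0) | 0 :: ·
Partition-refinement fixed point:
  B0 = {u0}
  B1 = {u1}
  B2 = {u2}
  B3 = {u5, v6}
  B4 = {u7, u8, v7, v8}
  B5 = {u4, v4}
  B6 = {u3, v2}
  B7 = {u6, v5}
  B8 = {v0}
  B9 = {v1}
  B10 = {v3}
u0 ∈ B0, v0 ∈ B8 → different blocks

not bisimilar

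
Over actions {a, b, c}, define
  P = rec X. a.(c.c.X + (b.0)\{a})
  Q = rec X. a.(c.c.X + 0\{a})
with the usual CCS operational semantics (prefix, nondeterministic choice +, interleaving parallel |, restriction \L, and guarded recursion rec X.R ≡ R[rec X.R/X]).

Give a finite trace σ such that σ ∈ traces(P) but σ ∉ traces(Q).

Reachable graph of P (4 states):
  u0 = rec X. a.(c.c.X + (b.0)\{a}) ⊢ --a--▸ u1
  u1 = c.c.(rec X. a.(c.c.X + (b.0)\{a})) + (b.0)\{a} ⊢ --b--▸ u2, --c--▸ u3
  u2 = 0\{a} ⊢ ·
  u3 = c.(rec X. a.(c.c.X + (b.0)\{a})) ⊢ --c--▸ u0
Reachable graph of Q (3 states):
  v0 = rec X. a.(c.c.X + 0\{a}) ⊢ --a--▸ v1
  v1 = c.c.(rec X. a.(c.c.X + 0\{a})) + 0\{a} ⊢ --c--▸ v2
  v2 = c.(rec X. a.(c.c.X + 0\{a})) ⊢ --c--▸ v0
Run σ = ⟨ab⟩ on P: start {u0}
  after a @ step 1: {u1}
  after b @ step 2: {u2}
  — P admits the full trace.
Run σ = ⟨ab⟩ on Q: start {v0}
  after a @ step 1: {v1}
  after b @ step 2: no successor for Q

ab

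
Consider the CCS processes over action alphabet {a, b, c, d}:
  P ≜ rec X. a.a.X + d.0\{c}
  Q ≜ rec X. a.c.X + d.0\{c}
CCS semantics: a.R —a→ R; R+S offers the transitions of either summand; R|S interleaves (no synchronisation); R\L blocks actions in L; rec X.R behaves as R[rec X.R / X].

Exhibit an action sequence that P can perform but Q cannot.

Reachable graph of P (3 states):
  s0 = rec X. a.a.X + d.0\{c} → -a-> s1, -d-> s2
  s1 = a.(rec X. a.a.X + d.0\{c}) → -a-> s0
  s2 = 0\{c} → ·
Reachable graph of Q (3 states):
  t0 = rec X. a.c.X + d.0\{c} → -a-> t1, -d-> t2
  t1 = c.(rec X. a.c.X + d.0\{c}) → -c-> t0
  t2 = 0\{c} → ·
Executing aa from P (initial set {s0}):
  after a @ step 1: {s1}
  after a @ step 2: {s0}
  P completes σ.
Executing aa from Q (initial set {t0}):
  after a @ step 1: {t1}
  after a @ step 2: ∅ (Q stuck)

aa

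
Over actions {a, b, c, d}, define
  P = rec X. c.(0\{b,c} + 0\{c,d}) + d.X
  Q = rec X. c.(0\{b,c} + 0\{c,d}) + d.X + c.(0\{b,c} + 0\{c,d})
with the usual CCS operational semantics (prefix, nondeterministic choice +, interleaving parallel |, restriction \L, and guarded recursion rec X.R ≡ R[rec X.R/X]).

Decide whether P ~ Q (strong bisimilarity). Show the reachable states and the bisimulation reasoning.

P's transition system — 2 states:
  s0 = rec X. c.(0\{b,c} + 0\{c,d}) + d.X ⊢ —c→ s1, —d→ s0
  s1 = 0\{b,c} + 0\{c,d} ⊢ (no moves)
Q's transition system — 2 states:
  t0 = rec X. c.(0\{b,c} + 0\{c,d}) + d.X + c.(0\{b,c} + 0\{c,d}) ⊢ —c→ t1, —d→ t0
  t1 = 0\{b,c} + 0\{c,d} ⊢ (no moves)
Partition-refinement fixed point:
  B0 = {s0, t0}
  B1 = {s1, t1}
s0 ∈ B0, t0 ∈ B0 → same block

YES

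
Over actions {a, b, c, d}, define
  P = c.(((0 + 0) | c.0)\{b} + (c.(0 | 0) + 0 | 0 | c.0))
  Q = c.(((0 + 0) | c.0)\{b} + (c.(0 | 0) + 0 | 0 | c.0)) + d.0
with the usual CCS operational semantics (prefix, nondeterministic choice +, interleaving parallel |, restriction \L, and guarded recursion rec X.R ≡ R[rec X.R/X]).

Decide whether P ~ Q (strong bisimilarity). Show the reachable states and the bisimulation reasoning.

P ≁ Q

Reachable graph of P (5 states):
  u0 = c.(((0 + 0) | c.0)\{b} + (c.(0 | 0) + 0 | 0 | c.0)) → ··c··> u1
  u1 = ((0 + 0) | c.0)\{b} + (c.(0 | 0) + 0 | 0 | c.0) → ··c··> u2, ··c··> u3, ··c··> u4
  u2 = ((0 + 0) | 0)\{b} → (no moves)
  u3 = 0 | 0 → (no moves)
  u4 = 0 | 0 | 0 → (no moves)
Reachable graph of Q (6 states):
  v0 = c.(((0 + 0) | c.0)\{b} + (c.(0 | 0) + 0 | 0 | c.0)) + d.0 → ··c··> v1, ··d··> v2
  v1 = ((0 + 0) | c.0)\{b} + (c.(0 | 0) + 0 | 0 | c.0) → ··c··> v3, ··c··> v4, ··c··> v5
  v2 = 0 → (no moves)
  v3 = ((0 + 0) | 0)\{b} → (no moves)
  v4 = 0 | 0 → (no moves)
  v5 = 0 | 0 | 0 → (no moves)
Coarsest stable partition (strong bisimilarity classes):
  B0 = {u0}
  B1 = {u1, v1}
  B2 = {u2, u3, u4, v2, v3, v4, v5}
  B3 = {v0}
u0 ∈ B0, v0 ∈ B3 → different blocks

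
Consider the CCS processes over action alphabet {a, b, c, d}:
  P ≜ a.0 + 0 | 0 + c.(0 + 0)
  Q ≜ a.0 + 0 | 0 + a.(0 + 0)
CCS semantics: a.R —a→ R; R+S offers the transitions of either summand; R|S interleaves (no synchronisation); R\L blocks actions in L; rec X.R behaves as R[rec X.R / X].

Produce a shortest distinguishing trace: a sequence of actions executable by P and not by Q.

LTS(P): 3 reachable states
  p0 = a.0 + 0 | 0 + c.(0 + 0) has moves ··a··> p1, ··c··> p2
  p1 = 0 has moves deadlocked
  p2 = 0 + 0 has moves deadlocked
LTS(Q): 3 reachable states
  q0 = a.0 + 0 | 0 + a.(0 + 0) has moves ··a··> q1, ··a··> q2
  q1 = 0 has moves deadlocked
  q2 = 0 + 0 has moves deadlocked
Run σ = ⟨c⟩ on P: start {p0}
  after c @ step 1: {p2}
  P completes σ.
Run σ = ⟨c⟩ on Q: start {q0}
  after c @ step 1: ∅ (Q stuck)

c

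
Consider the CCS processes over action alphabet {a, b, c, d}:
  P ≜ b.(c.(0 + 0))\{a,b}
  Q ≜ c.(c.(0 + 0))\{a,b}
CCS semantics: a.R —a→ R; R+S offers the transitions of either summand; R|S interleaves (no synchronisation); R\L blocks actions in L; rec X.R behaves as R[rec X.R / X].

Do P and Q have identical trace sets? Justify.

Reachable graph of P (3 states):
  p0 = b.(c.(0 + 0))\{a,b} has moves =b=> p1
  p1 = (c.(0 + 0))\{a,b} has moves =c=> p2
  p2 = (0 + 0)\{a,b} has moves (no moves)
Reachable graph of Q (3 states):
  q0 = c.(c.(0 + 0))\{a,b} has moves =c=> q1
  q1 = (c.(0 + 0))\{a,b} has moves =c=> q2
  q2 = (0 + 0)\{a,b} has moves (no moves)
Run σ = ⟨b⟩ on P: start {p0}
  after b @ step 1: {p1}
  — P admits the full trace.
Run σ = ⟨b⟩ on Q: start {q0}
  after b @ step 1: no successor for Q

trace-distinct — witness ⟨b⟩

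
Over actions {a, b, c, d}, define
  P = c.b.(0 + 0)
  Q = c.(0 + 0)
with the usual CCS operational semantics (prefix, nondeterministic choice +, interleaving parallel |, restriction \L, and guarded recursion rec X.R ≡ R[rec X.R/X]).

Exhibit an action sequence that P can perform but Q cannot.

Reachable graph of P (3 states):
  m0 = c.b.(0 + 0) | -c-> m1
  m1 = b.(0 + 0) | -b-> m2
  m2 = 0 + 0 | stopped
Reachable graph of Q (2 states):
  n0 = c.(0 + 0) | -c-> n1
  n1 = 0 + 0 | stopped
Executing cb from P (initial set {m0}):
  after c @ step 1: {m1}
  after b @ step 2: {m2}
  ✓ P
Executing cb from Q (initial set {n0}):
  after c @ step 1: {n1}
  after b @ step 2: no successor for Q

cb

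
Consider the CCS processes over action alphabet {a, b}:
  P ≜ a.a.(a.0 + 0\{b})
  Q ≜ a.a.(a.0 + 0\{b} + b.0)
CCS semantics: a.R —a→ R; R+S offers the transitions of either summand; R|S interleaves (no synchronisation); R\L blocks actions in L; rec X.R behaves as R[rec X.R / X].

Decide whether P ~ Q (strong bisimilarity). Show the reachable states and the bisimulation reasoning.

NO

P's transition system — 4 states:
  m0 = a.a.(a.0 + 0\{b}) has moves --a--▸ m1
  m1 = a.(a.0 + 0\{b}) has moves --a--▸ m2
  m2 = a.0 + 0\{b} has moves --a--▸ m3
  m3 = 0 has moves deadlocked
Q's transition system — 4 states:
  n0 = a.a.(a.0 + 0\{b} + b.0) has moves --a--▸ n1
  n1 = a.(a.0 + 0\{b} + b.0) has moves --a--▸ n2
  n2 = a.0 + 0\{b} + b.0 has moves --a--▸ n3, --b--▸ n3
  n3 = 0 has moves deadlocked
Partition-refinement fixed point:
  B0 = {m0}
  B1 = {m1}
  B2 = {m2}
  B3 = {m3, n3}
  B4 = {n0}
  B5 = {n1}
  B6 = {n2}
m0 ∈ B0, n0 ∈ B4 → different blocks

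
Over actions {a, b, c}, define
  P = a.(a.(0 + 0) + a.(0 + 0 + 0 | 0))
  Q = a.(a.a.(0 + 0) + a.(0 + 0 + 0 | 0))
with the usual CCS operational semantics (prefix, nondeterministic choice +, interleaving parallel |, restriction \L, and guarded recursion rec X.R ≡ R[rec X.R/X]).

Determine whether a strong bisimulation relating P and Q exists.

not bisimilar

Reachable graph of P (4 states):
  u0 = a.(a.(0 + 0) + a.(0 + 0 + 0 | 0)) | =a=> u1
  u1 = a.(0 + 0) + a.(0 + 0 + 0 | 0) | =a=> u2, =a=> u3
  u2 = 0 + 0 | ·
  u3 = 0 + 0 + 0 | 0 | ·
Reachable graph of Q (5 states):
  v0 = a.(a.a.(0 + 0) + a.(0 + 0 + 0 | 0)) | =a=> v1
  v1 = a.a.(0 + 0) + a.(0 + 0 + 0 | 0) | =a=> v2, =a=> v3
  v2 = 0 + 0 + 0 | 0 | ·
  v3 = a.(0 + 0) | =a=> v4
  v4 = 0 + 0 | ·
Bisimilarity quotient blocks:
  B0 = {u0}
  B1 = {u1, v3}
  B2 = {u2, u3, v2, v4}
  B3 = {v0}
  B4 = {v1}
u0 ∈ B0, v0 ∈ B3 → different blocks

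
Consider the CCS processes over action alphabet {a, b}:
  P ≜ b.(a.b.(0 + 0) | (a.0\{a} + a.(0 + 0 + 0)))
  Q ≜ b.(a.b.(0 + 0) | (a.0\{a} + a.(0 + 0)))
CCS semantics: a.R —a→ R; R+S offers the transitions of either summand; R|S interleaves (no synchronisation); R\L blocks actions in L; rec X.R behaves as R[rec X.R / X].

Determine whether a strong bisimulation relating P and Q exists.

YES

LTS(P): 10 reachable states
  u0 = b.(a.b.(0 + 0) | (a.0\{a} + a.(0 + 0 + 0))) ⊢ -b-> u1
  u1 = a.b.(0 + 0) | (a.0\{a} + a.(0 + 0 + 0)) ⊢ -a-> u2, -a-> u3, -a-> u4
  u2 = a.b.(0 + 0) | (0 + 0 + 0) ⊢ -a-> u5
  u3 = a.b.(0 + 0) | 0\{a} ⊢ -a-> u6
  u4 = b.(0 + 0) | (a.0\{a} + a.(0 + 0 + 0)) ⊢ -a-> u5, -a-> u6, -b-> u7
  u5 = b.(0 + 0) | (0 + 0 + 0) ⊢ -b-> u8
  u6 = b.(0 + 0) | 0\{a} ⊢ -b-> u9
  u7 = (0 + 0) | (a.0\{a} + a.(0 + 0 + 0)) ⊢ -a-> u8, -a-> u9
  u8 = (0 + 0) | (0 + 0 + 0) ⊢ (no moves)
  u9 = (0 + 0) | 0\{a} ⊢ (no moves)
LTS(Q): 10 reachable states
  v0 = b.(a.b.(0 + 0) | (a.0\{a} + a.(0 + 0))) ⊢ -b-> v1
  v1 = a.b.(0 + 0) | (a.0\{a} + a.(0 + 0)) ⊢ -a-> v2, -a-> v3, -a-> v4
  v2 = a.b.(0 + 0) | (0 + 0) ⊢ -a-> v5
  v3 = a.b.(0 + 0) | 0\{a} ⊢ -a-> v6
  v4 = b.(0 + 0) | (a.0\{a} + a.(0 + 0)) ⊢ -a-> v5, -a-> v6, -b-> v7
  v5 = b.(0 + 0) | (0 + 0) ⊢ -b-> v8
  v6 = b.(0 + 0) | 0\{a} ⊢ -b-> v9
  v7 = (0 + 0) | (a.0\{a} + a.(0 + 0)) ⊢ -a-> v8, -a-> v9
  v8 = (0 + 0) | (0 + 0) ⊢ (no moves)
  v9 = (0 + 0) | 0\{a} ⊢ (no moves)
Bisimilarity quotient blocks:
  B0 = {u0, v0}
  B1 = {u1, v1}
  B2 = {u4, v4}
  B3 = {u7, v7}
  B4 = {u8, u9, v8, v9}
  B5 = {u5, u6, v5, v6}
  B6 = {u2, u3, v2, v3}
u0 ∈ B0, v0 ∈ B0 → same block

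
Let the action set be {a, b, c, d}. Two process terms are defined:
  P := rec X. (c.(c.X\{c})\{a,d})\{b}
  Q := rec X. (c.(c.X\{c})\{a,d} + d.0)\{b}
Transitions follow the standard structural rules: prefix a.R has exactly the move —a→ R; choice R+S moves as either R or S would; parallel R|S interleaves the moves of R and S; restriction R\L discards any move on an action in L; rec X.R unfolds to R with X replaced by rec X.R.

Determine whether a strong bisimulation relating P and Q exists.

NO

P's transition system — 3 states:
  s0 = rec X. (c.(c.X\{c})\{a,d})\{b} :: =c=> s1
  s1 = (c.(rec X. (c.(c.X\{c})\{a,d})\{b})\{c})\{a,d}\{b} :: =c=> s2
  s2 = (rec X. (c.(c.X\{c})\{a,d})\{b})\{c}\{a,d}\{b} :: stopped
Q's transition system — 4 states:
  t0 = rec X. (c.(c.X\{c})\{a,d} + d.0)\{b} :: =c=> t1, =d=> t2
  t1 = (c.(rec X. (c.(c.X\{c})\{a,d} + d.0)\{b})\{c})\{a,d}\{b} :: =c=> t3
  t2 = 0\{b} :: stopped
  t3 = (rec X. (c.(c.X\{c})\{a,d} + d.0)\{b})\{c}\{a,d}\{b} :: stopped
Partition-refinement fixed point:
  B0 = {s0}
  B1 = {s1, t1}
  B2 = {s2, t2, t3}
  B3 = {t0}
s0 ∈ B0, t0 ∈ B3 → different blocks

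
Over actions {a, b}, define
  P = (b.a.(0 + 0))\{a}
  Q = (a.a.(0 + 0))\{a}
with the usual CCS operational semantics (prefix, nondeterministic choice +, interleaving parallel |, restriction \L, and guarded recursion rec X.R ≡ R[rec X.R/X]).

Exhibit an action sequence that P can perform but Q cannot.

LTS(P): 2 reachable states
  m0 = (b.a.(0 + 0))\{a} → —b→ m1
  m1 = (a.(0 + 0))\{a} → stopped
LTS(Q): 1 reachable states
  n0 = (a.a.(0 + 0))\{a} → stopped
Trace ⟨b⟩ through P, begin at {m0}:
  [1] b ⇒ {m1}
  P completes σ.
Trace ⟨b⟩ through Q, begin at {n0}:
  [1] b ⇒ ∅  — Q cannot continue

b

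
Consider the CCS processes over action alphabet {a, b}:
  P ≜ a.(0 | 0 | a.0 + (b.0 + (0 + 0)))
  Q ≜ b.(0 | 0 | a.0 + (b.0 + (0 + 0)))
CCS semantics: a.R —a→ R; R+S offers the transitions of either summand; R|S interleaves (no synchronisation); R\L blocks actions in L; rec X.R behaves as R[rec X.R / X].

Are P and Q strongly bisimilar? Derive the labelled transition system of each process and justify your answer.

P ≁ Q

P's transition system — 4 states:
  m0 = a.(0 | 0 | a.0 + (b.0 + (0 + 0))) → -a-> m1
  m1 = 0 | 0 | a.0 + (b.0 + (0 + 0)) → -a-> m2, -b-> m3
  m2 = 0 | 0 | 0 → ∅
  m3 = 0 → ∅
Q's transition system — 4 states:
  n0 = b.(0 | 0 | a.0 + (b.0 + (0 + 0))) → -b-> n1
  n1 = 0 | 0 | a.0 + (b.0 + (0 + 0)) → -a-> n2, -b-> n3
  n2 = 0 | 0 | 0 → ∅
  n3 = 0 → ∅
Bisimilarity quotient blocks:
  B0 = {m0}
  B1 = {m1, n1}
  B2 = {m2, m3, n2, n3}
  B3 = {n0}
m0 ∈ B0, n0 ∈ B3 → different blocks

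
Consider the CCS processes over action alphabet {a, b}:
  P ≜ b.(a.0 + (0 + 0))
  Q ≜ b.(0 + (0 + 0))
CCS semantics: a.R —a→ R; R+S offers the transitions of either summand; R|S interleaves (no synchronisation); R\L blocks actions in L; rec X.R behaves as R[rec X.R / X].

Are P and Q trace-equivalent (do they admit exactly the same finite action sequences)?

trace-distinct — witness ⟨ba⟩

LTS(P): 3 reachable states
  m0 = b.(a.0 + (0 + 0)) ⊢ —b→ m1
  m1 = a.0 + (0 + 0) ⊢ —a→ m2
  m2 = 0 ⊢ ∅
LTS(Q): 2 reachable states
  n0 = b.(0 + (0 + 0)) ⊢ —b→ n1
  n1 = 0 + (0 + 0) ⊢ ∅
Run σ = ⟨ba⟩ on P: start {m0}
  step 1 (b): {m1}
  step 2 (a): {m2}
  P completes σ.
Run σ = ⟨ba⟩ on Q: start {n0}
  step 1 (b): {n1}
  step 2 (a): ∅ (Q stuck)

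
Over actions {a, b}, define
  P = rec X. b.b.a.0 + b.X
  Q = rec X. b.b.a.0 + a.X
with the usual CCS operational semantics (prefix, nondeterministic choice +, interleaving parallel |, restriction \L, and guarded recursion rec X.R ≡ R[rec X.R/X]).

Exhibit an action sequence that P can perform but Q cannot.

LTS(P): 4 reachable states
  m0 = rec X. b.b.a.0 + b.X has moves --b--▸ m0, --b--▸ m1
  m1 = b.a.0 has moves --b--▸ m2
  m2 = a.0 has moves --a--▸ m3
  m3 = 0 has moves stopped
LTS(Q): 4 reachable states
  n0 = rec X. b.b.a.0 + a.X has moves --a--▸ n0, --b--▸ n1
  n1 = b.a.0 has moves --b--▸ n2
  n2 = a.0 has moves --a--▸ n3
  n3 = 0 has moves stopped
Executing bbb from P (initial set {m0}):
  step 1 (b): {m0, m1}
  step 2 (b): {m0, m1, m2}
  step 3 (b): {m0, m1, m2}
  P completes σ.
Executing bbb from Q (initial set {n0}):
  step 1 (b): {n1}
  step 2 (b): {n2}
  step 3 (b): no successor for Q

bbb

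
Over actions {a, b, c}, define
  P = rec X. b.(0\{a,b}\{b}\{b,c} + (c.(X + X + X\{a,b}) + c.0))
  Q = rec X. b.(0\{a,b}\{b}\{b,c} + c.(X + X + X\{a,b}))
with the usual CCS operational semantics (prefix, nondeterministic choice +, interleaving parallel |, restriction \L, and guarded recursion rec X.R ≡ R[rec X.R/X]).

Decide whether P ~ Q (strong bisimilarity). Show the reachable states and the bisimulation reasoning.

Reachable graph of P (4 states):
  p0 = rec X. b.(0\{a,b}\{b}\{b,c} + (c.(X + X + X\{a,b}) + c.0)) → ··b··> p1
  p1 = 0\{a,b}\{b}\{b,c} + (c.((rec X. b.(0\{a,b}\{b}\{b,c} + (c.(X + X + X\{a,b}) + c.0))) + (rec X. b.(0\{a,b}\{b}\{b,c} + (c.(X + X + X\{a,b}) + c.0))) + (rec X. b.(0\{a,b}\{b}\{b,c} + (c.(X + X + X\{a,b}) + c.0)))\{a,b}) + c.0) → ··c··> p2, ··c··> p3
  p2 = (rec X. b.(0\{a,b}\{b}\{b,c} + (c.(X + X + X\{a,b}) + c.0))) + (rec X. b.(0\{a,b}\{b}\{b,c} + (c.(X + X + X\{a,b}) + c.0))) + (rec X. b.(0\{a,b}\{b}\{b,c} + (c.(X + X + X\{a,b}) + c.0)))\{a,b} → ··b··> p1
  p3 = 0 → ∅
Reachable graph of Q (3 states):
  q0 = rec X. b.(0\{a,b}\{b}\{b,c} + c.(X + X + X\{a,b})) → ··b··> q1
  q1 = 0\{a,b}\{b}\{b,c} + c.((rec X. b.(0\{a,b}\{b}\{b,c} + c.(X + X + X\{a,b}))) + (rec X. b.(0\{a,b}\{b}\{b,c} + c.(X + X + X\{a,b}))) + (rec X. b.(0\{a,b}\{b}\{b,c} + c.(X + X + X\{a,b})))\{a,b}) → ··c··> q2
  q2 = (rec X. b.(0\{a,b}\{b}\{b,c} + c.(X + X + X\{a,b}))) + (rec X. b.(0\{a,b}\{b}\{b,c} + c.(X + X + X\{a,b}))) + (rec X. b.(0\{a,b}\{b}\{b,c} + c.(X + X + X\{a,b})))\{a,b} → ··b··> q1
Coarsest stable partition (strong bisimilarity classes):
  B0 = {p0, p2}
  B1 = {p1}
  B2 = {p3}
  B3 = {q0, q2}
  B4 = {q1}
p0 ∈ B0, q0 ∈ B3 → different blocks

NO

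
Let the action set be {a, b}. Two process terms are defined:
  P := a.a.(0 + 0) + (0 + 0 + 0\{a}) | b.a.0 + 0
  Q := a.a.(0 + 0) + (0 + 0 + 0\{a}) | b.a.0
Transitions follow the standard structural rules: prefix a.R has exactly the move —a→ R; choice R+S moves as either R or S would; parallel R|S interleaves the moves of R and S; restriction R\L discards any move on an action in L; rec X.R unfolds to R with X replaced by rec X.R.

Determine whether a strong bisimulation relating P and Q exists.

P's transition system — 5 states:
  m0 = a.a.(0 + 0) + (0 + 0 + 0\{a}) | b.a.0 + 0 ⊢ ··a··> m1, ··b··> m2
  m1 = a.(0 + 0) ⊢ ··a··> m3
  m2 = (0 + 0 + 0\{a}) | a.0 ⊢ ··a··> m4
  m3 = 0 + 0 ⊢ stopped
  m4 = (0 + 0 + 0\{a}) | 0 ⊢ stopped
Q's transition system — 5 states:
  n0 = a.a.(0 + 0) + (0 + 0 + 0\{a}) | b.a.0 ⊢ ··a··> n1, ··b··> n2
  n1 = a.(0 + 0) ⊢ ··a··> n3
  n2 = (0 + 0 + 0\{a}) | a.0 ⊢ ··a··> n4
  n3 = 0 + 0 ⊢ stopped
  n4 = (0 + 0 + 0\{a}) | 0 ⊢ stopped
Bisimilarity quotient blocks:
  B0 = {m0, n0}
  B1 = {m1, m2, n1, n2}
  B2 = {m3, m4, n3, n4}
m0 ∈ B0, n0 ∈ B0 → same block

bisimilar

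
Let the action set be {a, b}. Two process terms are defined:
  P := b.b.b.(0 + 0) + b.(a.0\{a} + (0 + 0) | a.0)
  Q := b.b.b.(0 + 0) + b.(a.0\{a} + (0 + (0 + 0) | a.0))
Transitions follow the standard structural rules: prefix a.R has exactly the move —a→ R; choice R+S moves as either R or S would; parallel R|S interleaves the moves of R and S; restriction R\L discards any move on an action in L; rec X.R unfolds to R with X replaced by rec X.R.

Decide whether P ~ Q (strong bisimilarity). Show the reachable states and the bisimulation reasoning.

LTS(P): 7 reachable states
  u0 = b.b.b.(0 + 0) + b.(a.0\{a} + (0 + 0) | a.0) → =b=> u1, =b=> u2
  u1 = a.0\{a} + (0 + 0) | a.0 → =a=> u3, =a=> u4
  u2 = b.b.(0 + 0) → =b=> u5
  u3 = (0 + 0) | 0 → (no moves)
  u4 = 0\{a} → (no moves)
  u5 = b.(0 + 0) → =b=> u6
  u6 = 0 + 0 → (no moves)
LTS(Q): 7 reachable states
  v0 = b.b.b.(0 + 0) + b.(a.0\{a} + (0 + (0 + 0) | a.0)) → =b=> v1, =b=> v2
  v1 = a.0\{a} + (0 + (0 + 0) | a.0) → =a=> v3, =a=> v4
  v2 = b.b.(0 + 0) → =b=> v5
  v3 = (0 + 0) | 0 → (no moves)
  v4 = 0\{a} → (no moves)
  v5 = b.(0 + 0) → =b=> v6
  v6 = 0 + 0 → (no moves)
Coarsest stable partition (strong bisimilarity classes):
  B0 = {u0, v0}
  B1 = {u1, v1}
  B2 = {u3, u4, u6, v3, v4, v6}
  B3 = {u2, v2}
  B4 = {u5, v5}
u0 ∈ B0, v0 ∈ B0 → same block

YES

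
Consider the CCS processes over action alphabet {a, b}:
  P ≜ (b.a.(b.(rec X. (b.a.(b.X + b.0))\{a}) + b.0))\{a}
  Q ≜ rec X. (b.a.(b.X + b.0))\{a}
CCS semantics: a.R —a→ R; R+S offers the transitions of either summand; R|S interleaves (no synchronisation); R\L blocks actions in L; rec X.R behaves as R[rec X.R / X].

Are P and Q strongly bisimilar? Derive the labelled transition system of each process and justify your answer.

bisimilar

P's transition system — 2 states:
  u0 = (b.a.(b.(rec X. (b.a.(b.X + b.0))\{a}) + b.0))\{a} → --b--▸ u1
  u1 = (a.(b.(rec X. (b.a.(b.X + b.0))\{a}) + b.0))\{a} → (no moves)
Q's transition system — 2 states:
  v0 = rec X. (b.a.(b.X + b.0))\{a} → --b--▸ v1
  v1 = (a.(b.(rec X. (b.a.(b.X + b.0))\{a}) + b.0))\{a} → (no moves)
Bisimilarity quotient blocks:
  B0 = {u0, v0}
  B1 = {u1, v1}
u0 ∈ B0, v0 ∈ B0 → same block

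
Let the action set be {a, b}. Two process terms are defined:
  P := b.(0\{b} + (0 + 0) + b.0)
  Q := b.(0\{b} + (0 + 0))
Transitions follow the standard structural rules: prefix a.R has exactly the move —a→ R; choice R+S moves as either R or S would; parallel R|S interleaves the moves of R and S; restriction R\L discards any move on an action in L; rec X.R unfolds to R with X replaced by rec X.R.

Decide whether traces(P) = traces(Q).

Reachable graph of P (3 states):
  p0 = b.(0\{b} + (0 + 0) + b.0) | =b=> p1
  p1 = 0\{b} + (0 + 0) + b.0 | =b=> p2
  p2 = 0 | ·
Reachable graph of Q (2 states):
  q0 = b.(0\{b} + (0 + 0)) | =b=> q1
  q1 = 0\{b} + (0 + 0) | ·
Trace ⟨bb⟩ through P, begin at {p0}:
  [1] b ⇒ {p1}
  [2] b ⇒ {p2}
  — P admits the full trace.
Trace ⟨bb⟩ through Q, begin at {q0}:
  [1] b ⇒ {q1}
  [2] b ⇒ no successor for Q

traces(P) ≠ traces(Q) — witness ⟨bb⟩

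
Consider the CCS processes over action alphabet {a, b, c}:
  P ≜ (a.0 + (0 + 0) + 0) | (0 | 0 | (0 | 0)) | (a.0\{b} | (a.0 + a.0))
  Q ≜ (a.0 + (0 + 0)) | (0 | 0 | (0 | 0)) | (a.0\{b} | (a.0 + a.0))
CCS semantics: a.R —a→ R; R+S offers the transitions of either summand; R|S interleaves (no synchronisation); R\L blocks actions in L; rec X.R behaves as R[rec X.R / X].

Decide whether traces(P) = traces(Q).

traces(P) = traces(Q)

P's transition system — 8 states:
  s0 = (a.0 + (0 + 0) + 0) | (0 | 0 | (0 | 0)) | (a.0\{b} | (a.0 + a.0)) | =a=> s1, =a=> s2, =a=> s3
  s1 = (a.0 + (0 + 0) + 0) | (0 | 0 | (0 | 0)) | (0\{b} | (a.0 + a.0)) | =a=> s4, =a=> s5
  s2 = (a.0 + (0 + 0) + 0) | (0 | 0 | (0 | 0)) | (a.0\{b} | 0) | =a=> s4, =a=> s6
  s3 = 0 | (0 | 0 | (0 | 0)) | (a.0\{b} | (a.0 + a.0)) | =a=> s5, =a=> s6
  s4 = (a.0 + (0 + 0) + 0) | (0 | 0 | (0 | 0)) | (0\{b} | 0) | =a=> s7
  s5 = 0 | (0 | 0 | (0 | 0)) | (0\{b} | (a.0 + a.0)) | =a=> s7
  s6 = 0 | (0 | 0 | (0 | 0)) | (a.0\{b} | 0) | =a=> s7
  s7 = 0 | (0 | 0 | (0 | 0)) | (0\{b} | 0) | stopped
Q's transition system — 8 states:
  t0 = (a.0 + (0 + 0)) | (0 | 0 | (0 | 0)) | (a.0\{b} | (a.0 + a.0)) | =a=> t1, =a=> t2, =a=> t3
  t1 = (a.0 + (0 + 0)) | (0 | 0 | (0 | 0)) | (0\{b} | (a.0 + a.0)) | =a=> t4, =a=> t5
  t2 = (a.0 + (0 + 0)) | (0 | 0 | (0 | 0)) | (a.0\{b} | 0) | =a=> t4, =a=> t6
  t3 = 0 | (0 | 0 | (0 | 0)) | (a.0\{b} | (a.0 + a.0)) | =a=> t5, =a=> t6
  t4 = (a.0 + (0 + 0)) | (0 | 0 | (0 | 0)) | (0\{b} | 0) | =a=> t7
  t5 = 0 | (0 | 0 | (0 | 0)) | (0\{b} | (a.0 + a.0)) | =a=> t7
  t6 = 0 | (0 | 0 | (0 | 0)) | (a.0\{b} | 0) | =a=> t7
  t7 = 0 | (0 | 0 | (0 | 0)) | (0\{b} | 0) | stopped
Bisimilarity quotient blocks:
  B0 = {s0, t0}
  B1 = {s1, s2, s3, t1, t2, t3}
  B2 = {s4, s5, s6, t4, t5, t6}
  B3 = {s7, t7}
s0 ∈ B0, t0 ∈ B0 → same block
Bisimilar ⇒ trace-equivalent.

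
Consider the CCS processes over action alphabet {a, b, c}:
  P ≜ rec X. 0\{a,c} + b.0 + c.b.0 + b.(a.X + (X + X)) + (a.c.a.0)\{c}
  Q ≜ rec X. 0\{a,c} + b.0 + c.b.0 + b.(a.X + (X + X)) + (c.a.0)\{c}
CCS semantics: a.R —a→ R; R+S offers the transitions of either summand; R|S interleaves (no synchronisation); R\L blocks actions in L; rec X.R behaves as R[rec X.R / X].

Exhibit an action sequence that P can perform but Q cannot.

LTS(P): 5 reachable states
  s0 = rec X. 0\{a,c} + b.0 + c.b.0 + b.(a.X + (X + X)) + (a.c.a.0)\{c} ⊢ --a--▸ s1, --b--▸ s2, --b--▸ s3, --c--▸ s4
  s1 = (c.a.0)\{c} ⊢ stopped
  s2 = 0 ⊢ stopped
  s3 = a.(rec X. 0\{a,c} + b.0 + c.b.0 + b.(a.X + (X + X)) + (a.c.a.0)\{c}) + ((rec X. 0\{a,c} + b.0 + c.b.0 + b.(a.X + (X + X)) + (a.c.a.0)\{c}) + (rec X. 0\{a,c} + b.0 + c.b.0 + b.(a.X + (X + X)) + (a.c.a.0)\{c})) ⊢ --a--▸ s0, --a--▸ s1, --b--▸ s2, --b--▸ s3, --c--▸ s4
  s4 = b.0 ⊢ --b--▸ s2
LTS(Q): 4 reachable states
  t0 = rec X. 0\{a,c} + b.0 + c.b.0 + b.(a.X + (X + X)) + (c.a.0)\{c} ⊢ --b--▸ t1, --b--▸ t2, --c--▸ t3
  t1 = 0 ⊢ stopped
  t2 = a.(rec X. 0\{a,c} + b.0 + c.b.0 + b.(a.X + (X + X)) + (c.a.0)\{c}) + ((rec X. 0\{a,c} + b.0 + c.b.0 + b.(a.X + (X + X)) + (c.a.0)\{c}) + (rec X. 0\{a,c} + b.0 + c.b.0 + b.(a.X + (X + X)) + (c.a.0)\{c})) ⊢ --a--▸ t0, --b--▸ t1, --b--▸ t2, --c--▸ t3
  t3 = b.0 ⊢ --b--▸ t1
Trace ⟨a⟩ through P, begin at {s0}:
  step 1 (a): {s1}
  — P admits the full trace.
Trace ⟨a⟩ through Q, begin at {t0}:
  step 1 (a): no successor for Q

a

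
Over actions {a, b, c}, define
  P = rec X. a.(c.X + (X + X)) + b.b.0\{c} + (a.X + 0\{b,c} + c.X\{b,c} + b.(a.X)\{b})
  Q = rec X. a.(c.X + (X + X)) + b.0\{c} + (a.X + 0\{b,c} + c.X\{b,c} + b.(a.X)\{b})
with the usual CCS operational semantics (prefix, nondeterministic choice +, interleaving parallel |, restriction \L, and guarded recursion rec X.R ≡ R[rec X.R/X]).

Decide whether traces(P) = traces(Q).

trace-distinct — witness ⟨bb⟩

P's transition system — 11 states:
  s0 = rec X. a.(c.X + (X + X)) + b.b.0\{c} + (a.X + 0\{b,c} + c.X\{b,c} + b.(a.X)\{b}) :: --a--▸ s0, --a--▸ s1, --b--▸ s2, --b--▸ s3, --c--▸ s4
  s1 = c.(rec X. a.(c.X + (X + X)) + b.b.0\{c} + (a.X + 0\{b,c} + c.X\{b,c} + b.(a.X)\{b})) + ((rec X. a.(c.X + (X + X)) + b.b.0\{c} + (a.X + 0\{b,c} + c.X\{b,c} + b.(a.X)\{b})) + (rec X. a.(c.X + (X + X)) + b.b.0\{c} + (a.X + 0\{b,c} + c.X\{b,c} + b.(a.X)\{b}))) :: --a--▸ s0, --a--▸ s1, --b--▸ s2, --b--▸ s3, --c--▸ s0, --c--▸ s4
  s2 = (a.(rec X. a.(c.X + (X + X)) + b.b.0\{c} + (a.X + 0\{b,c} + c.X\{b,c} + b.(a.X)\{b})))\{b} :: --a--▸ s5
  s3 = b.0\{c} :: --b--▸ s6
  s4 = (rec X. a.(c.X + (X + X)) + b.b.0\{c} + (a.X + 0\{b,c} + c.X\{b,c} + b.(a.X)\{b}))\{b,c} :: --a--▸ s4, --a--▸ s7
  s5 = (rec X. a.(c.X + (X + X)) + b.b.0\{c} + (a.X + 0\{b,c} + c.X\{b,c} + b.(a.X)\{b}))\{b} :: --a--▸ s5, --a--▸ s8, --c--▸ s9
  s6 = 0\{c} :: ·
  s7 = (c.(rec X. a.(c.X + (X + X)) + b.b.0\{c} + (a.X + 0\{b,c} + c.X\{b,c} + b.(a.X)\{b})) + ((rec X. a.(c.X + (X + X)) + b.b.0\{c} + (a.X + 0\{b,c} + c.X\{b,c} + b.(a.X)\{b})) + (rec X. a.(c.X + (X + X)) + b.b.0\{c} + (a.X + 0\{b,c} + c.X\{b,c} + b.(a.X)\{b}))))\{b,c} :: --a--▸ s4, --a--▸ s7
  s8 = (c.(rec X. a.(c.X + (X + X)) + b.b.0\{c} + (a.X + 0\{b,c} + c.X\{b,c} + b.(a.X)\{b})) + ((rec X. a.(c.X + (X + X)) + b.b.0\{c} + (a.X + 0\{b,c} + c.X\{b,c} + b.(a.X)\{b})) + (rec X. a.(c.X + (X + X)) + b.b.0\{c} + (a.X + 0\{b,c} + c.X\{b,c} + b.(a.X)\{b}))))\{b} :: --a--▸ s5, --a--▸ s8, --c--▸ s5, --c--▸ s9
  s9 = (rec X. a.(c.X + (X + X)) + b.b.0\{c} + (a.X + 0\{b,c} + c.X\{b,c} + b.(a.X)\{b}))\{b,c}\{b} :: --a--▸ s10, --a--▸ s9
  s10 = (c.(rec X. a.(c.X + (X + X)) + b.b.0\{c} + (a.X + 0\{b,c} + c.X\{b,c} + b.(a.X)\{b})) + ((rec X. a.(c.X + (X + X)) + b.b.0\{c} + (a.X + 0\{b,c} + c.X\{b,c} + b.(a.X)\{b})) + (rec X. a.(c.X + (X + X)) + b.b.0\{c} + (a.X + 0\{b,c} + c.X\{b,c} + b.(a.X)\{b}))))\{b,c}\{b} :: --a--▸ s10, --a--▸ s9
Q's transition system — 10 states:
  t0 = rec X. a.(c.X + (X + X)) + b.0\{c} + (a.X + 0\{b,c} + c.X\{b,c} + b.(a.X)\{b}) :: --a--▸ t0, --a--▸ t1, --b--▸ t2, --b--▸ t3, --c--▸ t4
  t1 = c.(rec X. a.(c.X + (X + X)) + b.0\{c} + (a.X + 0\{b,c} + c.X\{b,c} + b.(a.X)\{b})) + ((rec X. a.(c.X + (X + X)) + b.0\{c} + (a.X + 0\{b,c} + c.X\{b,c} + b.(a.X)\{b})) + (rec X. a.(c.X + (X + X)) + b.0\{c} + (a.X + 0\{b,c} + c.X\{b,c} + b.(a.X)\{b}))) :: --a--▸ t0, --a--▸ t1, --b--▸ t2, --b--▸ t3, --c--▸ t0, --c--▸ t4
  t2 = (a.(rec X. a.(c.X + (X + X)) + b.0\{c} + (a.X + 0\{b,c} + c.X\{b,c} + b.(a.X)\{b})))\{b} :: --a--▸ t5
  t3 = 0\{c} :: ·
  t4 = (rec X. a.(c.X + (X + X)) + b.0\{c} + (a.X + 0\{b,c} + c.X\{b,c} + b.(a.X)\{b}))\{b,c} :: --a--▸ t4, --a--▸ t6
  t5 = (rec X. a.(c.X + (X + X)) + b.0\{c} + (a.X + 0\{b,c} + c.X\{b,c} + b.(a.X)\{b}))\{b} :: --a--▸ t5, --a--▸ t7, --c--▸ t8
  t6 = (c.(rec X. a.(c.X + (X + X)) + b.0\{c} + (a.X + 0\{b,c} + c.X\{b,c} + b.(a.X)\{b})) + ((rec X. a.(c.X + (X + X)) + b.0\{c} + (a.X + 0\{b,c} + c.X\{b,c} + b.(a.X)\{b})) + (rec X. a.(c.X + (X + X)) + b.0\{c} + (a.X + 0\{b,c} + c.X\{b,c} + b.(a.X)\{b}))))\{b,c} :: --a--▸ t4, --a--▸ t6
  t7 = (c.(rec X. a.(c.X + (X + X)) + b.0\{c} + (a.X + 0\{b,c} + c.X\{b,c} + b.(a.X)\{b})) + ((rec X. a.(c.X + (X + X)) + b.0\{c} + (a.X + 0\{b,c} + c.X\{b,c} + b.(a.X)\{b})) + (rec X. a.(c.X + (X + X)) + b.0\{c} + (a.X + 0\{b,c} + c.X\{b,c} + b.(a.X)\{b}))))\{b} :: --a--▸ t5, --a--▸ t7, --c--▸ t5, --c--▸ t8
  t8 = (rec X. a.(c.X + (X + X)) + b.0\{c} + (a.X + 0\{b,c} + c.X\{b,c} + b.(a.X)\{b}))\{b,c}\{b} :: --a--▸ t8, --a--▸ t9
  t9 = (c.(rec X. a.(c.X + (X + X)) + b.0\{c} + (a.X + 0\{b,c} + c.X\{b,c} + b.(a.X)\{b})) + ((rec X. a.(c.X + (X + X)) + b.0\{c} + (a.X + 0\{b,c} + c.X\{b,c} + b.(a.X)\{b})) + (rec X. a.(c.X + (X + X)) + b.0\{c} + (a.X + 0\{b,c} + c.X\{b,c} + b.(a.X)\{b}))))\{b,c}\{b} :: --a--▸ t8, --a--▸ t9
Executing bb from P (initial set {s0}):
  step 1 (b): {s2, s3}
  step 2 (b): {s6}
  — P admits the full trace.
Executing bb from Q (initial set {t0}):
  step 1 (b): {t2, t3}
  step 2 (b): ∅ (Q stuck)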